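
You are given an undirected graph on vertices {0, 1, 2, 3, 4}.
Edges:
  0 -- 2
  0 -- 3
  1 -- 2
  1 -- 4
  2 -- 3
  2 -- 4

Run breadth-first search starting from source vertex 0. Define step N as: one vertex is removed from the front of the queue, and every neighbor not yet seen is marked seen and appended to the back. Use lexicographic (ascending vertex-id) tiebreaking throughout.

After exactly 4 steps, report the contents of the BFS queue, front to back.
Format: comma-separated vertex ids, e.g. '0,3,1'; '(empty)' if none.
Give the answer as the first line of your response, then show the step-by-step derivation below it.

4

step 1: dequeue 0; queue=[2,3]; order=0
step 2: dequeue 2; queue=[3,1,4]; order=0,2
step 3: dequeue 3; queue=[1,4]; order=0,2,3
step 4: dequeue 1; queue=[4]; order=0,2,3,1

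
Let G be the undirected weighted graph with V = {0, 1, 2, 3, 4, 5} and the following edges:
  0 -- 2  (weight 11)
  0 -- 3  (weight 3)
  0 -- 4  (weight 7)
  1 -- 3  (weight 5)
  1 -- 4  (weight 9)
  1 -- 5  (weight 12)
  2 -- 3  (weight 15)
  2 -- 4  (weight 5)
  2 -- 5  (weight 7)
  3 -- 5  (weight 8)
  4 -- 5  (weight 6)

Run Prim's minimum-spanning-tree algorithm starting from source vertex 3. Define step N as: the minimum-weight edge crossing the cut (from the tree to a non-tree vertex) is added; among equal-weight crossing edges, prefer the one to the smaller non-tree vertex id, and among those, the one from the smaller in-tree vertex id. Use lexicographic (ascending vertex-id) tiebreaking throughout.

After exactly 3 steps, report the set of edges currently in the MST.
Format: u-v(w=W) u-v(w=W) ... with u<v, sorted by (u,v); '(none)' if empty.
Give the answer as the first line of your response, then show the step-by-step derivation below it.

0-3(w=3) 0-4(w=7) 1-3(w=5)

step 1: add edge 0-3 (w=3); MST = {0-3(w=3)}
step 2: add edge 1-3 (w=5); MST = {0-3(w=3) 1-3(w=5)}
step 3: add edge 0-4 (w=7); MST = {0-3(w=3) 0-4(w=7) 1-3(w=5)}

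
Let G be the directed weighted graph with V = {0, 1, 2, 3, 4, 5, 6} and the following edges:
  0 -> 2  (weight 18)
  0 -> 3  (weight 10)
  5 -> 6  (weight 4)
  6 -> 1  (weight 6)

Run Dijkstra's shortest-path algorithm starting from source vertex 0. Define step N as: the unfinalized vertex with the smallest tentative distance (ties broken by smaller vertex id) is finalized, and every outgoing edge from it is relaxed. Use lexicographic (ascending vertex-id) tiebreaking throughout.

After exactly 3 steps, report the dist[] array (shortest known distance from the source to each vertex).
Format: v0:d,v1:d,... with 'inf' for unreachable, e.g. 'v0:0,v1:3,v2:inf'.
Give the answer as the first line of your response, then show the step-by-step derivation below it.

v0:0,v1:inf,v2:18,v3:10,v4:inf,v5:inf,v6:inf

step 1: dist = v0:0,v1:inf,v2:18,v3:10,v4:inf,v5:inf,v6:inf
step 2: dist = v0:0,v1:inf,v2:18,v3:10,v4:inf,v5:inf,v6:inf
step 3: dist = v0:0,v1:inf,v2:18,v3:10,v4:inf,v5:inf,v6:inf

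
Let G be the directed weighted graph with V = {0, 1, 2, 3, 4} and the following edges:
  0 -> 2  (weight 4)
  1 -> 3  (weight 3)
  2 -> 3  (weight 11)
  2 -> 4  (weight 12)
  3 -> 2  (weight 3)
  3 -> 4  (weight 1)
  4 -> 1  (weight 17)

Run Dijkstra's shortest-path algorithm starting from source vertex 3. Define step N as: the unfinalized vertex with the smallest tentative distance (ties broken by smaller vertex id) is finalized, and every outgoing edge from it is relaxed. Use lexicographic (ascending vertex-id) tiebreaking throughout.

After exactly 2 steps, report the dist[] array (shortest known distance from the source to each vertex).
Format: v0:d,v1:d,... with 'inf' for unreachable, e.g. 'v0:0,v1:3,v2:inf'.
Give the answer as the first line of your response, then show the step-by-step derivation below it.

v0:inf,v1:18,v2:3,v3:0,v4:1

step 1: dist = v0:inf,v1:inf,v2:3,v3:0,v4:1
step 2: dist = v0:inf,v1:18,v2:3,v3:0,v4:1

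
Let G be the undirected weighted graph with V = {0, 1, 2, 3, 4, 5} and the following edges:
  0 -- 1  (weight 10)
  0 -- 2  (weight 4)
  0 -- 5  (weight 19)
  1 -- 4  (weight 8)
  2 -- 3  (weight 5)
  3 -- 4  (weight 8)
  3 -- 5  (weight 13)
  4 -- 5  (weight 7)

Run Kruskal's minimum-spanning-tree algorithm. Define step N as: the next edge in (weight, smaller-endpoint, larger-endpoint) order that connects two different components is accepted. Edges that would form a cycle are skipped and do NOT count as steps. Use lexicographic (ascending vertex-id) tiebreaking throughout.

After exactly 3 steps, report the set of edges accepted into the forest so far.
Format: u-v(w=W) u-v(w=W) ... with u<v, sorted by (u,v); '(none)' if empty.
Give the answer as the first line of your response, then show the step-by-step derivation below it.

0-2(w=4) 2-3(w=5) 4-5(w=7)

step 1: add edge 0-2 (w=4); MST = {0-2(w=4)}
step 2: add edge 2-3 (w=5); MST = {0-2(w=4) 2-3(w=5)}
step 3: add edge 4-5 (w=7); MST = {0-2(w=4) 2-3(w=5) 4-5(w=7)}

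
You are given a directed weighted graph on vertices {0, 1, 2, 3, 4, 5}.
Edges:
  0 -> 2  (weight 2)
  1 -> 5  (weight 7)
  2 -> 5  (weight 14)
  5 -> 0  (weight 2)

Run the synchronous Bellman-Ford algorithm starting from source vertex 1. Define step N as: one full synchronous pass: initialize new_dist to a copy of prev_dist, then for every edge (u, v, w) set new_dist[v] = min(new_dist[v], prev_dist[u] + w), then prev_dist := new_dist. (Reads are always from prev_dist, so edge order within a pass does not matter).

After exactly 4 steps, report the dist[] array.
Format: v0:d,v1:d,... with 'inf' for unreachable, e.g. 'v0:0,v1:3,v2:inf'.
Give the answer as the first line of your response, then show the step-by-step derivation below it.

v0:9,v1:0,v2:11,v3:inf,v4:inf,v5:7

step 1: dist = v0:inf,v1:0,v2:inf,v3:inf,v4:inf,v5:7
step 2: dist = v0:9,v1:0,v2:inf,v3:inf,v4:inf,v5:7
step 3: dist = v0:9,v1:0,v2:11,v3:inf,v4:inf,v5:7
step 4: dist = v0:9,v1:0,v2:11,v3:inf,v4:inf,v5:7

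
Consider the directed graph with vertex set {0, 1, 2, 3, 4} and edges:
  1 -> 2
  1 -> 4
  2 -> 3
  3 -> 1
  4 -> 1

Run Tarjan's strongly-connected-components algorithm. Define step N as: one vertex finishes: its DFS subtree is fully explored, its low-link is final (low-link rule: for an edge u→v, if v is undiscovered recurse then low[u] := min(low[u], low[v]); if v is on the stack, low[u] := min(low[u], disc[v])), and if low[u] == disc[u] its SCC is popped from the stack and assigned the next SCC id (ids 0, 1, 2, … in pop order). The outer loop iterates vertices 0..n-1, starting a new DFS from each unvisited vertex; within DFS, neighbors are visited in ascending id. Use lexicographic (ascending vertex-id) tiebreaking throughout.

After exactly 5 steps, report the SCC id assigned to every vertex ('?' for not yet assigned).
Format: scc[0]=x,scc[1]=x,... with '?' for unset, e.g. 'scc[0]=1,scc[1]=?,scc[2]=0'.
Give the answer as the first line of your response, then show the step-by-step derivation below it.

scc[0]=0,scc[1]=1,scc[2]=1,scc[3]=1,scc[4]=1

step 1: low=(low[0]=0,low[1]=?,low[2]=?,low[3]=?,low[4]=?); scc=(scc[0]=0,scc[1]=?,scc[2]=?,scc[3]=?,scc[4]=?)
step 2: low=(low[0]=0,low[1]=1,low[2]=2,low[3]=1,low[4]=?); scc=(scc[0]=0,scc[1]=?,scc[2]=?,scc[3]=?,scc[4]=?)
step 3: low=(low[0]=0,low[1]=1,low[2]=1,low[3]=1,low[4]=?); scc=(scc[0]=0,scc[1]=?,scc[2]=?,scc[3]=?,scc[4]=?)
step 4: low=(low[0]=0,low[1]=1,low[2]=1,low[3]=1,low[4]=1); scc=(scc[0]=0,scc[1]=?,scc[2]=?,scc[3]=?,scc[4]=?)
step 5: low=(low[0]=0,low[1]=1,low[2]=1,low[3]=1,low[4]=1); scc=(scc[0]=0,scc[1]=1,scc[2]=1,scc[3]=1,scc[4]=1)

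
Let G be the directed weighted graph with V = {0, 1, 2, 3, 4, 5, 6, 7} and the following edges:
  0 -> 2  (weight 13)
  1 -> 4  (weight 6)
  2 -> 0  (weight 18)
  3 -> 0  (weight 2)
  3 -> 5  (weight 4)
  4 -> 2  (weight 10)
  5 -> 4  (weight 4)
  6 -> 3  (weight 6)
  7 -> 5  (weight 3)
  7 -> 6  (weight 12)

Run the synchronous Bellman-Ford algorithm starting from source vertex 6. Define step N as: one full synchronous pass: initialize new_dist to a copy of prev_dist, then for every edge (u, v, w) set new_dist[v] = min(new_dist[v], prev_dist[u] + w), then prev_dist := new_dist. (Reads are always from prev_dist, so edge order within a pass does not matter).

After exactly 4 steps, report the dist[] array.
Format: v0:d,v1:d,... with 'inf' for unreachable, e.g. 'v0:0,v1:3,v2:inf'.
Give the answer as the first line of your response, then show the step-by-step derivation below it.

v0:8,v1:inf,v2:21,v3:6,v4:14,v5:10,v6:0,v7:inf

step 1: dist = v0:inf,v1:inf,v2:inf,v3:6,v4:inf,v5:inf,v6:0,v7:inf
step 2: dist = v0:8,v1:inf,v2:inf,v3:6,v4:inf,v5:10,v6:0,v7:inf
step 3: dist = v0:8,v1:inf,v2:21,v3:6,v4:14,v5:10,v6:0,v7:inf
step 4: dist = v0:8,v1:inf,v2:21,v3:6,v4:14,v5:10,v6:0,v7:inf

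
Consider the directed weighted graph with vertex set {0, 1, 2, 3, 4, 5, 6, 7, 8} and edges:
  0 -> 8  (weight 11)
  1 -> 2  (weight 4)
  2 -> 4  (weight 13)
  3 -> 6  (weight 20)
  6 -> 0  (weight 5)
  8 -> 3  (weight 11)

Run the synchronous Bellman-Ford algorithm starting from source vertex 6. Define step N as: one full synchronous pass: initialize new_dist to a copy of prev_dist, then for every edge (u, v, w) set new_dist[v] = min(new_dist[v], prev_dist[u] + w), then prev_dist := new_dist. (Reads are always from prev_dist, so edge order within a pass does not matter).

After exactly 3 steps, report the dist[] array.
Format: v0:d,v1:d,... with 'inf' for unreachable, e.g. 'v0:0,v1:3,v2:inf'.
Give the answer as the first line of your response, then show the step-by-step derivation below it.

v0:5,v1:inf,v2:inf,v3:27,v4:inf,v5:inf,v6:0,v7:inf,v8:16

step 1: dist = v0:5,v1:inf,v2:inf,v3:inf,v4:inf,v5:inf,v6:0,v7:inf,v8:inf
step 2: dist = v0:5,v1:inf,v2:inf,v3:inf,v4:inf,v5:inf,v6:0,v7:inf,v8:16
step 3: dist = v0:5,v1:inf,v2:inf,v3:27,v4:inf,v5:inf,v6:0,v7:inf,v8:16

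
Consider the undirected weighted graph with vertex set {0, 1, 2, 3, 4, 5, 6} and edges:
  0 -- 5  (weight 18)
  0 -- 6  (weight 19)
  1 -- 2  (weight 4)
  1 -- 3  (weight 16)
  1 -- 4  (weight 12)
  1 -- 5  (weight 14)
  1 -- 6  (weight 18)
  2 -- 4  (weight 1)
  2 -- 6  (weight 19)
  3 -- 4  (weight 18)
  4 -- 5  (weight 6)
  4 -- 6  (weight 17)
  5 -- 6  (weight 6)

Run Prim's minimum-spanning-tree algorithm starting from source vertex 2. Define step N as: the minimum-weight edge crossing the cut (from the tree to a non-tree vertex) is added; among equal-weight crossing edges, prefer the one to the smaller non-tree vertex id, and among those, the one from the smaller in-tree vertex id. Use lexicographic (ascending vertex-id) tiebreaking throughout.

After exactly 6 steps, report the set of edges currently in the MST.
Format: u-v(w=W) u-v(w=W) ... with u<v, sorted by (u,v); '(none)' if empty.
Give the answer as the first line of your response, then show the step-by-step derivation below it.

0-5(w=18) 1-2(w=4) 1-3(w=16) 2-4(w=1) 4-5(w=6) 5-6(w=6)

step 1: add edge 2-4 (w=1); MST = {2-4(w=1)}
step 2: add edge 1-2 (w=4); MST = {1-2(w=4) 2-4(w=1)}
step 3: add edge 4-5 (w=6); MST = {1-2(w=4) 2-4(w=1) 4-5(w=6)}
step 4: add edge 5-6 (w=6); MST = {1-2(w=4) 2-4(w=1) 4-5(w=6) 5-6(w=6)}
step 5: add edge 1-3 (w=16); MST = {1-2(w=4) 1-3(w=16) 2-4(w=1) 4-5(w=6) 5-6(w=6)}
step 6: add edge 0-5 (w=18); MST = {0-5(w=18) 1-2(w=4) 1-3(w=16) 2-4(w=1) 4-5(w=6) 5-6(w=6)}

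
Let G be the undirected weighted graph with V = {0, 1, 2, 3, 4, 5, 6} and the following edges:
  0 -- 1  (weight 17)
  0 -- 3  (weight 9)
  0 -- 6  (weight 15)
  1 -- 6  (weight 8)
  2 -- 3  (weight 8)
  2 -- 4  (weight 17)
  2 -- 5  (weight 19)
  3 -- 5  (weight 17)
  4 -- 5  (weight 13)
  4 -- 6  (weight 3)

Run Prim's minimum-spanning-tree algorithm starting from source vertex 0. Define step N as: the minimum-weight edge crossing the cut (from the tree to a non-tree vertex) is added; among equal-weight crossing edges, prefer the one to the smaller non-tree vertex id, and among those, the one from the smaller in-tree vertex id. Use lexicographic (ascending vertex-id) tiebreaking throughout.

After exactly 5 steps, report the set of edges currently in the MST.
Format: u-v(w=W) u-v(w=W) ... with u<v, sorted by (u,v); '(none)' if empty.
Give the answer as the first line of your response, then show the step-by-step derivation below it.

0-3(w=9) 0-6(w=15) 1-6(w=8) 2-3(w=8) 4-6(w=3)

step 1: add edge 0-3 (w=9); MST = {0-3(w=9)}
step 2: add edge 2-3 (w=8); MST = {0-3(w=9) 2-3(w=8)}
step 3: add edge 0-6 (w=15); MST = {0-3(w=9) 0-6(w=15) 2-3(w=8)}
step 4: add edge 4-6 (w=3); MST = {0-3(w=9) 0-6(w=15) 2-3(w=8) 4-6(w=3)}
step 5: add edge 1-6 (w=8); MST = {0-3(w=9) 0-6(w=15) 1-6(w=8) 2-3(w=8) 4-6(w=3)}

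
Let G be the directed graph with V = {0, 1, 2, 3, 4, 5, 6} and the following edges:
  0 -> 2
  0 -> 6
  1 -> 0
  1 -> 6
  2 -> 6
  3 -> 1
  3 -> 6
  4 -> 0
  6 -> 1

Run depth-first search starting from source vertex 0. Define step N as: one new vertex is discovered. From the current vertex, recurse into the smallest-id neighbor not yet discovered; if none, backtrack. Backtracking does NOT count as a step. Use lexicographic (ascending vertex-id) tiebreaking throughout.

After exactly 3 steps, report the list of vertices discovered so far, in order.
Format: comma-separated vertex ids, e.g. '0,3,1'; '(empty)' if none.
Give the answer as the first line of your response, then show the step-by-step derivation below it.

0,2,6

step 1: discover 0; path=0; order=0
step 2: discover 2; path=0>2; order=0,2
step 3: discover 6; path=0>2>6; order=0,2,6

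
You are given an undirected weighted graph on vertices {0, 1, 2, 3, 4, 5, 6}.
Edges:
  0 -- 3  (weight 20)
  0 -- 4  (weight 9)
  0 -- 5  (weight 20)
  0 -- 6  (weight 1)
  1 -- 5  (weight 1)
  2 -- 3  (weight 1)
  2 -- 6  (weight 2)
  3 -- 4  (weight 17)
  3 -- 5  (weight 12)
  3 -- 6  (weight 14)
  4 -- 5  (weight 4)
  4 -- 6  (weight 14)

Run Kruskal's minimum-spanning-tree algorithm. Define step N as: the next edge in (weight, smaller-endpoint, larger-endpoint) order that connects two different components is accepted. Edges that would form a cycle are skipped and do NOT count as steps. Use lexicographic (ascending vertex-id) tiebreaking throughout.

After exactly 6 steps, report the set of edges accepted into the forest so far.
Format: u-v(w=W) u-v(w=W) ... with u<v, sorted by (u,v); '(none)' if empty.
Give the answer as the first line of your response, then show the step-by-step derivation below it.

0-4(w=9) 0-6(w=1) 1-5(w=1) 2-3(w=1) 2-6(w=2) 4-5(w=4)

step 1: add edge 0-6 (w=1); MST = {0-6(w=1)}
step 2: add edge 1-5 (w=1); MST = {0-6(w=1) 1-5(w=1)}
step 3: add edge 2-3 (w=1); MST = {0-6(w=1) 1-5(w=1) 2-3(w=1)}
step 4: add edge 2-6 (w=2); MST = {0-6(w=1) 1-5(w=1) 2-3(w=1) 2-6(w=2)}
step 5: add edge 4-5 (w=4); MST = {0-6(w=1) 1-5(w=1) 2-3(w=1) 2-6(w=2) 4-5(w=4)}
step 6: add edge 0-4 (w=9); MST = {0-4(w=9) 0-6(w=1) 1-5(w=1) 2-3(w=1) 2-6(w=2) 4-5(w=4)}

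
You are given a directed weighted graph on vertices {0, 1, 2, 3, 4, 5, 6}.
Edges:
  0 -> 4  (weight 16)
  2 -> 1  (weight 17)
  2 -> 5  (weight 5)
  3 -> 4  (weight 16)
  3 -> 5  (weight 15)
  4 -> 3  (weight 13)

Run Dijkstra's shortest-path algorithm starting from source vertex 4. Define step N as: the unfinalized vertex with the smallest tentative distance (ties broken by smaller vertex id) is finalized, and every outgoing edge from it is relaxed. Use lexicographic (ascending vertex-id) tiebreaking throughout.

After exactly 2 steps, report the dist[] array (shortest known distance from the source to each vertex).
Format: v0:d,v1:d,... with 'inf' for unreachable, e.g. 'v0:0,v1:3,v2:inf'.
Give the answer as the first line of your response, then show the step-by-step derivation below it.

v0:inf,v1:inf,v2:inf,v3:13,v4:0,v5:28,v6:inf

step 1: dist = v0:inf,v1:inf,v2:inf,v3:13,v4:0,v5:inf,v6:inf
step 2: dist = v0:inf,v1:inf,v2:inf,v3:13,v4:0,v5:28,v6:inf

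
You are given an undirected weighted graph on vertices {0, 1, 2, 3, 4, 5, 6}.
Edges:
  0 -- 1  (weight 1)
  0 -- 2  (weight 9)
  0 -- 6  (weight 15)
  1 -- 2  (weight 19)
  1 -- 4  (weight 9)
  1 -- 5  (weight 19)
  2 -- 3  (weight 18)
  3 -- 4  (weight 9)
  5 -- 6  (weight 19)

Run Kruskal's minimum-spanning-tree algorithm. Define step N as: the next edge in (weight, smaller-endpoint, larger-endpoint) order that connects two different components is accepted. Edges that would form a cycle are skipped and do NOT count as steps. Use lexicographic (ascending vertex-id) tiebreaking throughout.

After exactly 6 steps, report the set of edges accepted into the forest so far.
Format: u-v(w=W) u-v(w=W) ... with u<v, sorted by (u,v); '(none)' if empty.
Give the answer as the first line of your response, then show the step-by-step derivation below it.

0-1(w=1) 0-2(w=9) 0-6(w=15) 1-4(w=9) 1-5(w=19) 3-4(w=9)

step 1: add edge 0-1 (w=1); MST = {0-1(w=1)}
step 2: add edge 0-2 (w=9); MST = {0-1(w=1) 0-2(w=9)}
step 3: add edge 1-4 (w=9); MST = {0-1(w=1) 0-2(w=9) 1-4(w=9)}
step 4: add edge 3-4 (w=9); MST = {0-1(w=1) 0-2(w=9) 1-4(w=9) 3-4(w=9)}
step 5: add edge 0-6 (w=15); MST = {0-1(w=1) 0-2(w=9) 0-6(w=15) 1-4(w=9) 3-4(w=9)}
step 6: add edge 1-5 (w=19); MST = {0-1(w=1) 0-2(w=9) 0-6(w=15) 1-4(w=9) 1-5(w=19) 3-4(w=9)}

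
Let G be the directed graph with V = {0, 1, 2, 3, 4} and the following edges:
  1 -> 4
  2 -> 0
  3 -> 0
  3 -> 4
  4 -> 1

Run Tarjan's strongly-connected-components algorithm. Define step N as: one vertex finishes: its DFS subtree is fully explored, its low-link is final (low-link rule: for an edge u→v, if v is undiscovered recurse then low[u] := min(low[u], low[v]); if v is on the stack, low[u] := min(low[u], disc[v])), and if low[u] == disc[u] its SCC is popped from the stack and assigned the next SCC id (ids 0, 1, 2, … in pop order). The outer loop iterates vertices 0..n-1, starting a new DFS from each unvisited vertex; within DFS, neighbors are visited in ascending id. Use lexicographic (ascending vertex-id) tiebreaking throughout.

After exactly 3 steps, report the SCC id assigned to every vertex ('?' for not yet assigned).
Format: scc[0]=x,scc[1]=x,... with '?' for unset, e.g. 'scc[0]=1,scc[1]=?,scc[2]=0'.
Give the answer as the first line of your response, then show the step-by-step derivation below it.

scc[0]=0,scc[1]=1,scc[2]=?,scc[3]=?,scc[4]=1

step 1: low=(low[0]=0,low[1]=?,low[2]=?,low[3]=?,low[4]=?); scc=(scc[0]=0,scc[1]=?,scc[2]=?,scc[3]=?,scc[4]=?)
step 2: low=(low[0]=0,low[1]=1,low[2]=?,low[3]=?,low[4]=1); scc=(scc[0]=0,scc[1]=?,scc[2]=?,scc[3]=?,scc[4]=?)
step 3: low=(low[0]=0,low[1]=1,low[2]=?,low[3]=?,low[4]=1); scc=(scc[0]=0,scc[1]=1,scc[2]=?,scc[3]=?,scc[4]=1)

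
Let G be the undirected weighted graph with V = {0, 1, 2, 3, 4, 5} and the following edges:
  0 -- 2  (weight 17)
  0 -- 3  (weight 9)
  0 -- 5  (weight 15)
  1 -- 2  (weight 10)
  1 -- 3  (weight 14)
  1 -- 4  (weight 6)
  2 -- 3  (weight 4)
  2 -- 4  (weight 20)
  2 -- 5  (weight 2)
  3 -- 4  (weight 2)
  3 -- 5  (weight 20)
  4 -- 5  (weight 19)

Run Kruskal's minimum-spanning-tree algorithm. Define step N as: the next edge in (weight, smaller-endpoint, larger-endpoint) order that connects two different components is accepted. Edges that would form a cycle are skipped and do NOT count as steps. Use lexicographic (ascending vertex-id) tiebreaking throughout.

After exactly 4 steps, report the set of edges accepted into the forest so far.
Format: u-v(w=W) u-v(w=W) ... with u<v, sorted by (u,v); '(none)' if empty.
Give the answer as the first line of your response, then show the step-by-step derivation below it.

1-4(w=6) 2-3(w=4) 2-5(w=2) 3-4(w=2)

step 1: add edge 2-5 (w=2); MST = {2-5(w=2)}
step 2: add edge 3-4 (w=2); MST = {2-5(w=2) 3-4(w=2)}
step 3: add edge 2-3 (w=4); MST = {2-3(w=4) 2-5(w=2) 3-4(w=2)}
step 4: add edge 1-4 (w=6); MST = {1-4(w=6) 2-3(w=4) 2-5(w=2) 3-4(w=2)}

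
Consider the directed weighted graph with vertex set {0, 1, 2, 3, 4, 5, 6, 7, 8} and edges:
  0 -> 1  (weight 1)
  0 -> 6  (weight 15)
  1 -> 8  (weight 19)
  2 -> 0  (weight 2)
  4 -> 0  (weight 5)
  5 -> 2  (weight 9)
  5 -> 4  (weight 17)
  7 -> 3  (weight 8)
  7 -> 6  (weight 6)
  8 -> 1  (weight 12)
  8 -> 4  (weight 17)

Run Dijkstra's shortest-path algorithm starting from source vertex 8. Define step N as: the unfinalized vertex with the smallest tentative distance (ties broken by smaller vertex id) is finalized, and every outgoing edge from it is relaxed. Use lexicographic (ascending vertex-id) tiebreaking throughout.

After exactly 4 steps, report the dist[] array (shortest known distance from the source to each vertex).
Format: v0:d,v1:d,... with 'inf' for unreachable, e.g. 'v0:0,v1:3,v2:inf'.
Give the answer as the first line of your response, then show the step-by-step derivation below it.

v0:22,v1:12,v2:inf,v3:inf,v4:17,v5:inf,v6:37,v7:inf,v8:0

step 1: dist = v0:inf,v1:12,v2:inf,v3:inf,v4:17,v5:inf,v6:inf,v7:inf,v8:0
step 2: dist = v0:inf,v1:12,v2:inf,v3:inf,v4:17,v5:inf,v6:inf,v7:inf,v8:0
step 3: dist = v0:22,v1:12,v2:inf,v3:inf,v4:17,v5:inf,v6:inf,v7:inf,v8:0
step 4: dist = v0:22,v1:12,v2:inf,v3:inf,v4:17,v5:inf,v6:37,v7:inf,v8:0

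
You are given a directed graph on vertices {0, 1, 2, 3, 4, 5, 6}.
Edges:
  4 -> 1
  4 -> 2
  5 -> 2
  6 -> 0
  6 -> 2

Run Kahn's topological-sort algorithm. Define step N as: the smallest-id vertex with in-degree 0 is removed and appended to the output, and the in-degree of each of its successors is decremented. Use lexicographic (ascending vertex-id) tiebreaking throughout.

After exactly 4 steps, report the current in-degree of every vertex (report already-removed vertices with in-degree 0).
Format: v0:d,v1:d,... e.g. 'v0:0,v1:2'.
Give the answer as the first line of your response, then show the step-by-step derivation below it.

v0:1,v1:0,v2:1,v3:0,v4:0,v5:0,v6:0

step 1: output 3; order=[3]; indeg=(1,1,3,0,0,0,0)
step 2: output 4; order=[3,4]; indeg=(1,0,2,0,0,0,0)
step 3: output 1; order=[3,4,1]; indeg=(1,0,2,0,0,0,0)
step 4: output 5; order=[3,4,1,5]; indeg=(1,0,1,0,0,0,0)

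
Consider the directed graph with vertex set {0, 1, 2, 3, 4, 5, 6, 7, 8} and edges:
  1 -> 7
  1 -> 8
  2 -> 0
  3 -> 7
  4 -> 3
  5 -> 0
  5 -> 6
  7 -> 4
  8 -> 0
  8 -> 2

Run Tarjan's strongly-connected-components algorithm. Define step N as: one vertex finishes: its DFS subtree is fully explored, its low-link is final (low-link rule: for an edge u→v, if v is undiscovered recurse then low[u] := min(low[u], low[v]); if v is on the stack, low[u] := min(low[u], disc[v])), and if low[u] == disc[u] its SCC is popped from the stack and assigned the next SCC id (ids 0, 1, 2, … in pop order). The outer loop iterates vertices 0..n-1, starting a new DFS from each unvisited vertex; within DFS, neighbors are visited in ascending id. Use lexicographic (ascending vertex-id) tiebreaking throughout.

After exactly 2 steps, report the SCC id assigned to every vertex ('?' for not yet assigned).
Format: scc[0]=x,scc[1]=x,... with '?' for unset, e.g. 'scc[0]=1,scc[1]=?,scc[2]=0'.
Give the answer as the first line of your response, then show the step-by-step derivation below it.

scc[0]=0,scc[1]=?,scc[2]=?,scc[3]=?,scc[4]=?,scc[5]=?,scc[6]=?,scc[7]=?,scc[8]=?

step 1: low=(low[0]=0,low[1]=?,low[2]=?,low[3]=?,low[4]=?,low[5]=?,low[6]=?,low[7]=?,low[8]=?); scc=(scc[0]=0,scc[1]=?,scc[2]=?,scc[3]=?,scc[4]=?,scc[5]=?,scc[6]=?,scc[7]=?,scc[8]=?)
step 2: low=(low[0]=0,low[1]=1,low[2]=?,low[3]=2,low[4]=3,low[5]=?,low[6]=?,low[7]=2,low[8]=?); scc=(scc[0]=0,scc[1]=?,scc[2]=?,scc[3]=?,scc[4]=?,scc[5]=?,scc[6]=?,scc[7]=?,scc[8]=?)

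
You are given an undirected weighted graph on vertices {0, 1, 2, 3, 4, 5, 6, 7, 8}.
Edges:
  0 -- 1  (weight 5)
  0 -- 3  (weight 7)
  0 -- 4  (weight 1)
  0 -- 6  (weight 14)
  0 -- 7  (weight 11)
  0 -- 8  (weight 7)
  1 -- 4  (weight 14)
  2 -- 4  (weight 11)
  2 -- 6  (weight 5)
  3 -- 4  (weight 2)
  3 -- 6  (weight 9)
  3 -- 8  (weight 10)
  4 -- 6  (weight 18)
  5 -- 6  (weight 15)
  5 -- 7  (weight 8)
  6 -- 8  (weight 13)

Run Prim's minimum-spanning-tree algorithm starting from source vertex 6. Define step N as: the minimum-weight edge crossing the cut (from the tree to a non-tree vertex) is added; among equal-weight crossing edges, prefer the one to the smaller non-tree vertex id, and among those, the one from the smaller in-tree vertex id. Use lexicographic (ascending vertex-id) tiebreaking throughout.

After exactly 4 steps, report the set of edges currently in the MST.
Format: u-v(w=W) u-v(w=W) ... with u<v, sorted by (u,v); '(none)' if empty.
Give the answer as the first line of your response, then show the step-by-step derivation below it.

0-4(w=1) 2-6(w=5) 3-4(w=2) 3-6(w=9)

step 1: add edge 2-6 (w=5); MST = {2-6(w=5)}
step 2: add edge 3-6 (w=9); MST = {2-6(w=5) 3-6(w=9)}
step 3: add edge 3-4 (w=2); MST = {2-6(w=5) 3-4(w=2) 3-6(w=9)}
step 4: add edge 0-4 (w=1); MST = {0-4(w=1) 2-6(w=5) 3-4(w=2) 3-6(w=9)}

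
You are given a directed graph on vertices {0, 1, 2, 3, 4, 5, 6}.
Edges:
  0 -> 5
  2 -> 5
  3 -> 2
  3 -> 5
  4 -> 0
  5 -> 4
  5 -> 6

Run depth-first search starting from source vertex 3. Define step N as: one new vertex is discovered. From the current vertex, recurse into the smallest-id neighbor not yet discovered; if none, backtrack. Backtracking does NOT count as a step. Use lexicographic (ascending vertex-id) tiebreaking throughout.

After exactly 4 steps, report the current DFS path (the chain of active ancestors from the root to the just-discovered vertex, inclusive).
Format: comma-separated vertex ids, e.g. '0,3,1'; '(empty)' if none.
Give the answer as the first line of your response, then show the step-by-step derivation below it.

3,2,5,4

step 1: discover 3; path=3; order=3
step 2: discover 2; path=3>2; order=3,2
step 3: discover 5; path=3>2>5; order=3,2,5
step 4: discover 4; path=3>2>5>4; order=3,2,5,4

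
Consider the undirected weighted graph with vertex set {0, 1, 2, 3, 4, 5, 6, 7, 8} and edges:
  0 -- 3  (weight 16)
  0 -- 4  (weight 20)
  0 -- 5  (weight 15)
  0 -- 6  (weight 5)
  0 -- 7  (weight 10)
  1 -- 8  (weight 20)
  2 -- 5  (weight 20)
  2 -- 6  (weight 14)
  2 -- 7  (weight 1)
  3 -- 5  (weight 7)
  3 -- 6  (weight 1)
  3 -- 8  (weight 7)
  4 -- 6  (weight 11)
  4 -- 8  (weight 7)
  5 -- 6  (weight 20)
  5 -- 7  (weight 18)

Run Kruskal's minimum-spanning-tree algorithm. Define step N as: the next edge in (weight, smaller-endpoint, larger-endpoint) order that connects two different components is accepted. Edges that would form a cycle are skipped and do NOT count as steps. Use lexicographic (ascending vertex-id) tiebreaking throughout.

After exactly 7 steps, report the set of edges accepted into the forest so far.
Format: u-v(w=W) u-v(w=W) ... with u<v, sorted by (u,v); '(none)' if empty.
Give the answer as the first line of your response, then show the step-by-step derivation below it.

0-6(w=5) 0-7(w=10) 2-7(w=1) 3-5(w=7) 3-6(w=1) 3-8(w=7) 4-8(w=7)

step 1: add edge 2-7 (w=1); MST = {2-7(w=1)}
step 2: add edge 3-6 (w=1); MST = {2-7(w=1) 3-6(w=1)}
step 3: add edge 0-6 (w=5); MST = {0-6(w=5) 2-7(w=1) 3-6(w=1)}
step 4: add edge 3-5 (w=7); MST = {0-6(w=5) 2-7(w=1) 3-5(w=7) 3-6(w=1)}
step 5: add edge 3-8 (w=7); MST = {0-6(w=5) 2-7(w=1) 3-5(w=7) 3-6(w=1) 3-8(w=7)}
step 6: add edge 4-8 (w=7); MST = {0-6(w=5) 2-7(w=1) 3-5(w=7) 3-6(w=1) 3-8(w=7) 4-8(w=7)}
step 7: add edge 0-7 (w=10); MST = {0-6(w=5) 0-7(w=10) 2-7(w=1) 3-5(w=7) 3-6(w=1) 3-8(w=7) 4-8(w=7)}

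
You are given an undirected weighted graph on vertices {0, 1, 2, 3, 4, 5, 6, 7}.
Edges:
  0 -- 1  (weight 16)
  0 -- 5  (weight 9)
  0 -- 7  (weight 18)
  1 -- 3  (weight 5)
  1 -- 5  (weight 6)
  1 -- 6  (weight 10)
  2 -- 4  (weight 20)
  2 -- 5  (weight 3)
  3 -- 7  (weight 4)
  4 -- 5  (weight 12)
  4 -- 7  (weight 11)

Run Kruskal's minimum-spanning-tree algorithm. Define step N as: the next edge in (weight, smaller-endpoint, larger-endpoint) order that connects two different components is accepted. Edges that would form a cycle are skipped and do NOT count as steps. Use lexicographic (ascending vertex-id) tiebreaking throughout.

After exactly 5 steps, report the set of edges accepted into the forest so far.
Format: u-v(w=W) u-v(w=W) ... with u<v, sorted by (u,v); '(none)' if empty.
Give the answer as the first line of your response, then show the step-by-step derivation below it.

0-5(w=9) 1-3(w=5) 1-5(w=6) 2-5(w=3) 3-7(w=4)

step 1: add edge 2-5 (w=3); MST = {2-5(w=3)}
step 2: add edge 3-7 (w=4); MST = {2-5(w=3) 3-7(w=4)}
step 3: add edge 1-3 (w=5); MST = {1-3(w=5) 2-5(w=3) 3-7(w=4)}
step 4: add edge 1-5 (w=6); MST = {1-3(w=5) 1-5(w=6) 2-5(w=3) 3-7(w=4)}
step 5: add edge 0-5 (w=9); MST = {0-5(w=9) 1-3(w=5) 1-5(w=6) 2-5(w=3) 3-7(w=4)}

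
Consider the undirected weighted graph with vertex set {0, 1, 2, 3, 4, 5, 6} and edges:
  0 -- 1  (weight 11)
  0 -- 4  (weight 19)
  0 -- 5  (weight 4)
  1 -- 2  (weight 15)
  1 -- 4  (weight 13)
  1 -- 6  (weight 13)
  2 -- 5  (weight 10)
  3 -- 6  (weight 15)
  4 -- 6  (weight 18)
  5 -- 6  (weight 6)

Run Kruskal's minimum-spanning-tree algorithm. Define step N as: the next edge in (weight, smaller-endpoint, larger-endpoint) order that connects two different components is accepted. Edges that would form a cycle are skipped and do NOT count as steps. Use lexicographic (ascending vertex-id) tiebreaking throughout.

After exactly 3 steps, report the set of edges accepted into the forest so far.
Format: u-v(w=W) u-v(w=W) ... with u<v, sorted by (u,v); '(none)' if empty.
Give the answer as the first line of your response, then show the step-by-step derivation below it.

0-5(w=4) 2-5(w=10) 5-6(w=6)

step 1: add edge 0-5 (w=4); MST = {0-5(w=4)}
step 2: add edge 5-6 (w=6); MST = {0-5(w=4) 5-6(w=6)}
step 3: add edge 2-5 (w=10); MST = {0-5(w=4) 2-5(w=10) 5-6(w=6)}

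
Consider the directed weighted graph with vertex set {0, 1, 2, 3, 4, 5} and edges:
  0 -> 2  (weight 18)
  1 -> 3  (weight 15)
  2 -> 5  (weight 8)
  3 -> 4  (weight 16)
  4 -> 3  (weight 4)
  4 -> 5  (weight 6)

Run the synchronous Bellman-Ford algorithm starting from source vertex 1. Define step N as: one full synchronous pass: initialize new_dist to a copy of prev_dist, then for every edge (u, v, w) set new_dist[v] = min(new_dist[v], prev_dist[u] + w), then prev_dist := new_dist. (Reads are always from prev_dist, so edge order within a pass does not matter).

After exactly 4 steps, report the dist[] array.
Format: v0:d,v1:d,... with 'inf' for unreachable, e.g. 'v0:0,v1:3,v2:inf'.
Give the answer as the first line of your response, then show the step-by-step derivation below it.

v0:inf,v1:0,v2:inf,v3:15,v4:31,v5:37

step 1: dist = v0:inf,v1:0,v2:inf,v3:15,v4:inf,v5:inf
step 2: dist = v0:inf,v1:0,v2:inf,v3:15,v4:31,v5:inf
step 3: dist = v0:inf,v1:0,v2:inf,v3:15,v4:31,v5:37
step 4: dist = v0:inf,v1:0,v2:inf,v3:15,v4:31,v5:37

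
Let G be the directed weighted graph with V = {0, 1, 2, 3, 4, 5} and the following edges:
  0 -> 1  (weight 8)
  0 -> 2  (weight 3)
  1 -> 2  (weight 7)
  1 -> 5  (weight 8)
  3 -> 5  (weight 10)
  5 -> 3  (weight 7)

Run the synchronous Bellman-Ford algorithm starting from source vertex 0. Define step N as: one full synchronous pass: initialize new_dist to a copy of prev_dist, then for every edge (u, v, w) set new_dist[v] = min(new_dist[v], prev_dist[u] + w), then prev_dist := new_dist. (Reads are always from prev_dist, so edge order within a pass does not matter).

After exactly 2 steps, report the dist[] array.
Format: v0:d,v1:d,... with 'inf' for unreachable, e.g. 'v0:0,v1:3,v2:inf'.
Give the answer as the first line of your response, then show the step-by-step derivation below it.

v0:0,v1:8,v2:3,v3:inf,v4:inf,v5:16

step 1: dist = v0:0,v1:8,v2:3,v3:inf,v4:inf,v5:inf
step 2: dist = v0:0,v1:8,v2:3,v3:inf,v4:inf,v5:16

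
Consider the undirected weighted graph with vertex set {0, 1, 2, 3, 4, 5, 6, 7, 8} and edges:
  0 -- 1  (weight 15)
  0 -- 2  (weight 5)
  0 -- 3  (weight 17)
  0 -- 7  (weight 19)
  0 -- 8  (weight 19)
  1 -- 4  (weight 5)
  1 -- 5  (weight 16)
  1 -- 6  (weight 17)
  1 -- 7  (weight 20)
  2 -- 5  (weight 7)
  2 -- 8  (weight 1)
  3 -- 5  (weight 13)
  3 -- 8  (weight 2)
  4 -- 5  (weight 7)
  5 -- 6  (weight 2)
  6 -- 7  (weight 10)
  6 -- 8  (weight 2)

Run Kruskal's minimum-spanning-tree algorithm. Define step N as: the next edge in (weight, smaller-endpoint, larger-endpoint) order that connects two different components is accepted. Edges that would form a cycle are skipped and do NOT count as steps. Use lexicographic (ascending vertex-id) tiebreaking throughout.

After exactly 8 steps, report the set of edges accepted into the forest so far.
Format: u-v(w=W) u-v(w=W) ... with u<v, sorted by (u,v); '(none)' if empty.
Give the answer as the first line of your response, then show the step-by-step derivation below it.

0-2(w=5) 1-4(w=5) 2-8(w=1) 3-8(w=2) 4-5(w=7) 5-6(w=2) 6-7(w=10) 6-8(w=2)

step 1: add edge 2-8 (w=1); MST = {2-8(w=1)}
step 2: add edge 3-8 (w=2); MST = {2-8(w=1) 3-8(w=2)}
step 3: add edge 5-6 (w=2); MST = {2-8(w=1) 3-8(w=2) 5-6(w=2)}
step 4: add edge 6-8 (w=2); MST = {2-8(w=1) 3-8(w=2) 5-6(w=2) 6-8(w=2)}
step 5: add edge 0-2 (w=5); MST = {0-2(w=5) 2-8(w=1) 3-8(w=2) 5-6(w=2) 6-8(w=2)}
step 6: add edge 1-4 (w=5); MST = {0-2(w=5) 1-4(w=5) 2-8(w=1) 3-8(w=2) 5-6(w=2) 6-8(w=2)}
step 7: add edge 4-5 (w=7); MST = {0-2(w=5) 1-4(w=5) 2-8(w=1) 3-8(w=2) 4-5(w=7) 5-6(w=2) 6-8(w=2)}
step 8: add edge 6-7 (w=10); MST = {0-2(w=5) 1-4(w=5) 2-8(w=1) 3-8(w=2) 4-5(w=7) 5-6(w=2) 6-7(w=10) 6-8(w=2)}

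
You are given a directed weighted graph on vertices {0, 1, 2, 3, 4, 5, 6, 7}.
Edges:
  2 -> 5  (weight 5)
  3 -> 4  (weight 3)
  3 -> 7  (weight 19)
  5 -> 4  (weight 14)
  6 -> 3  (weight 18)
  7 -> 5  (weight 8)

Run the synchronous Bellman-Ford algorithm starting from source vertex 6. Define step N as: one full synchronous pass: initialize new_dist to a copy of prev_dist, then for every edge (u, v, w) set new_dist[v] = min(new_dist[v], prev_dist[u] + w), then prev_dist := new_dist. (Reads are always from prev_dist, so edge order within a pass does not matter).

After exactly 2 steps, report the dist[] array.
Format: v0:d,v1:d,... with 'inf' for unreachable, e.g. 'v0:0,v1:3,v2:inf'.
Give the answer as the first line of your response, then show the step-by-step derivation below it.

v0:inf,v1:inf,v2:inf,v3:18,v4:21,v5:inf,v6:0,v7:37

step 1: dist = v0:inf,v1:inf,v2:inf,v3:18,v4:inf,v5:inf,v6:0,v7:inf
step 2: dist = v0:inf,v1:inf,v2:inf,v3:18,v4:21,v5:inf,v6:0,v7:37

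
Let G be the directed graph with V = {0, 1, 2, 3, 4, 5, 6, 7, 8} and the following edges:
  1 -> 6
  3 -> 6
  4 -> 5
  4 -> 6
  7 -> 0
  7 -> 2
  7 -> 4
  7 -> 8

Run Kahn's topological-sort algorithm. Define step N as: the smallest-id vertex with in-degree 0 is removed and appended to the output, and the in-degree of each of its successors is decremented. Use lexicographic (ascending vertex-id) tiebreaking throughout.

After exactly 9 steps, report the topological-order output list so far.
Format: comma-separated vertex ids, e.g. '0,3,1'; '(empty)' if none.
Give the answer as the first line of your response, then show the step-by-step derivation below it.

1,3,7,0,2,4,5,6,8

step 1: output 1; order=[1]; indeg=(1,0,1,0,1,1,2,0,1)
step 2: output 3; order=[1,3]; indeg=(1,0,1,0,1,1,1,0,1)
step 3: output 7; order=[1,3,7]; indeg=(0,0,0,0,0,1,1,0,0)
step 4: output 0; order=[1,3,7,0]; indeg=(0,0,0,0,0,1,1,0,0)
step 5: output 2; order=[1,3,7,0,2]; indeg=(0,0,0,0,0,1,1,0,0)
step 6: output 4; order=[1,3,7,0,2,4]; indeg=(0,0,0,0,0,0,0,0,0)
step 7: output 5; order=[1,3,7,0,2,4,5]; indeg=(0,0,0,0,0,0,0,0,0)
step 8: output 6; order=[1,3,7,0,2,4,5,6]; indeg=(0,0,0,0,0,0,0,0,0)
step 9: output 8; order=[1,3,7,0,2,4,5,6,8]; indeg=(0,0,0,0,0,0,0,0,0)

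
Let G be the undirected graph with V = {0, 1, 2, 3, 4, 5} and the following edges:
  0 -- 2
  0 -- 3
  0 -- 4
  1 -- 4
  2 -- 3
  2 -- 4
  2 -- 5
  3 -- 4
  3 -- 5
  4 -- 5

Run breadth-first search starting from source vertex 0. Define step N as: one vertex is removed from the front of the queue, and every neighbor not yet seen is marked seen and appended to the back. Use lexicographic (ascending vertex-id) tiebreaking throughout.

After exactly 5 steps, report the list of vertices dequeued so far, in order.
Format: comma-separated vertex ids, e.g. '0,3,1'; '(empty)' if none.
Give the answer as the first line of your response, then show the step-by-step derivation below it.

0,2,3,4,5

step 1: dequeue 0; queue=[2,3,4]; order=0
step 2: dequeue 2; queue=[3,4,5]; order=0,2
step 3: dequeue 3; queue=[4,5]; order=0,2,3
step 4: dequeue 4; queue=[5,1]; order=0,2,3,4
step 5: dequeue 5; queue=[1]; order=0,2,3,4,5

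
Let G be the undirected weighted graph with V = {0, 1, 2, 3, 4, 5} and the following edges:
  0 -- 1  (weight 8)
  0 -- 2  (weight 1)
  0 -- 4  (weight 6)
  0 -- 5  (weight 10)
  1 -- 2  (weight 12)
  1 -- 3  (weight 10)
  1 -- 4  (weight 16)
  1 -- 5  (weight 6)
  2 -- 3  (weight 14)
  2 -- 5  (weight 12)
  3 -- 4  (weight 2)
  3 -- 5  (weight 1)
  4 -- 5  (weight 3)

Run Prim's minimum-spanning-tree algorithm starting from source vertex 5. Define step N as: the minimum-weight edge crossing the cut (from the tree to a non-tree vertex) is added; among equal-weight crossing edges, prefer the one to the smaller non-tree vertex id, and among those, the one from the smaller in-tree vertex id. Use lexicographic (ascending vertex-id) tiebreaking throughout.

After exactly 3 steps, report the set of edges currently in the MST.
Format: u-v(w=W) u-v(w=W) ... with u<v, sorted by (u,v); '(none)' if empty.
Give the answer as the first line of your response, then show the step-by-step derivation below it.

0-4(w=6) 3-4(w=2) 3-5(w=1)

step 1: add edge 3-5 (w=1); MST = {3-5(w=1)}
step 2: add edge 3-4 (w=2); MST = {3-4(w=2) 3-5(w=1)}
step 3: add edge 0-4 (w=6); MST = {0-4(w=6) 3-4(w=2) 3-5(w=1)}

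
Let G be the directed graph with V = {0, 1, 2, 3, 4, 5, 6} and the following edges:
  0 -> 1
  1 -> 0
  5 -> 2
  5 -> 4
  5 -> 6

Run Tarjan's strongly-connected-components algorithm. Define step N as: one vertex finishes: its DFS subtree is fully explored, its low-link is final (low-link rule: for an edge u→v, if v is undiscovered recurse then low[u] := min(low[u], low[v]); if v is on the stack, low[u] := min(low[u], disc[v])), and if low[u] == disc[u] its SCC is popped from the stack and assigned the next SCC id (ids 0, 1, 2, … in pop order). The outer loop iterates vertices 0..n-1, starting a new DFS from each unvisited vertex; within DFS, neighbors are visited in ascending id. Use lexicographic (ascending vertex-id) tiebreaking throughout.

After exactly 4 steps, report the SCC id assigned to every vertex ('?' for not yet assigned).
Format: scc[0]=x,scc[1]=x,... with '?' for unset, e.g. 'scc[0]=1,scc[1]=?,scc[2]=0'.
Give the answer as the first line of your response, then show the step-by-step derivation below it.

scc[0]=0,scc[1]=0,scc[2]=1,scc[3]=2,scc[4]=?,scc[5]=?,scc[6]=?

step 1: low=(low[0]=0,low[1]=0,low[2]=?,low[3]=?,low[4]=?,low[5]=?,low[6]=?); scc=(scc[0]=?,scc[1]=?,scc[2]=?,scc[3]=?,scc[4]=?,scc[5]=?,scc[6]=?)
step 2: low=(low[0]=0,low[1]=0,low[2]=?,low[3]=?,low[4]=?,low[5]=?,low[6]=?); scc=(scc[0]=0,scc[1]=0,scc[2]=?,scc[3]=?,scc[4]=?,scc[5]=?,scc[6]=?)
step 3: low=(low[0]=0,low[1]=0,low[2]=2,low[3]=?,low[4]=?,low[5]=?,low[6]=?); scc=(scc[0]=0,scc[1]=0,scc[2]=1,scc[3]=?,scc[4]=?,scc[5]=?,scc[6]=?)
step 4: low=(low[0]=0,low[1]=0,low[2]=2,low[3]=3,low[4]=?,low[5]=?,low[6]=?); scc=(scc[0]=0,scc[1]=0,scc[2]=1,scc[3]=2,scc[4]=?,scc[5]=?,scc[6]=?)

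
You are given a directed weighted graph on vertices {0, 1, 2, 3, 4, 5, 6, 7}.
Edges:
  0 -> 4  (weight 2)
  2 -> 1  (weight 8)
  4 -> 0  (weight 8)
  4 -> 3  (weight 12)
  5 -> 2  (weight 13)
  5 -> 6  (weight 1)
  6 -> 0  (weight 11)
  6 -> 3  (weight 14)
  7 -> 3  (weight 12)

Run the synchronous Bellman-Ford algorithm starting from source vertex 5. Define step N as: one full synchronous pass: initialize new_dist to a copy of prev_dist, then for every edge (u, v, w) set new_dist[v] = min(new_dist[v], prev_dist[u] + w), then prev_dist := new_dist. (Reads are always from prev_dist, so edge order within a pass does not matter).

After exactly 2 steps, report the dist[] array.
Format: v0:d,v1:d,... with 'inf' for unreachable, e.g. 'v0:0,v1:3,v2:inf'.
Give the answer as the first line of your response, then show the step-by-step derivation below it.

v0:12,v1:21,v2:13,v3:15,v4:inf,v5:0,v6:1,v7:inf

step 1: dist = v0:inf,v1:inf,v2:13,v3:inf,v4:inf,v5:0,v6:1,v7:inf
step 2: dist = v0:12,v1:21,v2:13,v3:15,v4:inf,v5:0,v6:1,v7:inf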